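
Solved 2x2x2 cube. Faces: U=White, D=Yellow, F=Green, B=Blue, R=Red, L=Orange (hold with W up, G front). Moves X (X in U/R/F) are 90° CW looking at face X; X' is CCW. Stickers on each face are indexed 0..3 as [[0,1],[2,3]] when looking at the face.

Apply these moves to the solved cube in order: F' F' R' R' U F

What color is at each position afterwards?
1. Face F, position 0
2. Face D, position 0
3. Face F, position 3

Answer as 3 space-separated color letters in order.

Answer: G R O

Derivation:
After move 1 (F'): F=GGGG U=WWRR R=YRYR D=OOYY L=OWOW
After move 2 (F'): F=GGGG U=WWYY R=OROR D=WWYY L=OROR
After move 3 (R'): R=RROO U=WBYB F=GWGY D=WGYG B=YBWB
After move 4 (R'): R=RORO U=WWYY F=GBGB D=WWYY B=GBGB
After move 5 (U): U=YWYW F=ROGB R=GBRO B=ORGB L=GBOR
After move 6 (F): F=GRBO U=YWRB R=YBWO D=RGYY L=GWOW
Query 1: F[0] = G
Query 2: D[0] = R
Query 3: F[3] = O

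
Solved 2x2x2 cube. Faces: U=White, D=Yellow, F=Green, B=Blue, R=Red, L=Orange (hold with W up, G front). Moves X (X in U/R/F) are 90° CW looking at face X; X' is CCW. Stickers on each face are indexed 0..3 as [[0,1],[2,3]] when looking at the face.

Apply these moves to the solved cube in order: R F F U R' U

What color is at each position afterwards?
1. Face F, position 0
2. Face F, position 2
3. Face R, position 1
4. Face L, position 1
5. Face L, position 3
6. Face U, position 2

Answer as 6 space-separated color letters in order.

After move 1 (R): R=RRRR U=WGWG F=GYGY D=YBYB B=WBWB
After move 2 (F): F=GGYY U=WGOO R=WRGR D=RRYB L=OYOB
After move 3 (F): F=YGYG U=WGBY R=OROR D=GWYB L=OROR
After move 4 (U): U=BWYG F=ORYG R=WBOR B=ORWB L=YGOR
After move 5 (R'): R=BRWO U=BWYO F=OWYG D=GRYG B=BRWB
After move 6 (U): U=YBOW F=BRYG R=BRWO B=YGWB L=OWOR
Query 1: F[0] = B
Query 2: F[2] = Y
Query 3: R[1] = R
Query 4: L[1] = W
Query 5: L[3] = R
Query 6: U[2] = O

Answer: B Y R W R O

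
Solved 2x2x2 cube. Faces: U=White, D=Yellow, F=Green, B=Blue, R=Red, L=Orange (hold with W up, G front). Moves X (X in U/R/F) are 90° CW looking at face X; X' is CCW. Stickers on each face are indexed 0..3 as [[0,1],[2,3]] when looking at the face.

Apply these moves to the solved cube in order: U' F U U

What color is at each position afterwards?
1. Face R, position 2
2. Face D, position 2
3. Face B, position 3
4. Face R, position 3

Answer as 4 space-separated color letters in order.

After move 1 (U'): U=WWWW F=OOGG R=GGRR B=RRBB L=BBOO
After move 2 (F): F=GOGO U=WWOB R=WGWR D=RGYY L=BYOY
After move 3 (U): U=OWBW F=WGGO R=RRWR B=BYBB L=GOOY
After move 4 (U): U=BOWW F=RRGO R=BYWR B=GOBB L=WGOY
Query 1: R[2] = W
Query 2: D[2] = Y
Query 3: B[3] = B
Query 4: R[3] = R

Answer: W Y B R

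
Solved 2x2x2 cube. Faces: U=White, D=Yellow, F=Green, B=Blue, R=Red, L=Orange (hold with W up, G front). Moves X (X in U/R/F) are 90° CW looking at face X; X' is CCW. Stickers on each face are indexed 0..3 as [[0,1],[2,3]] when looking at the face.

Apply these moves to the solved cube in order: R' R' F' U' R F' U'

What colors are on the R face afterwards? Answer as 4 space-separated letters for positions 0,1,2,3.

Answer: O W O B

Derivation:
After move 1 (R'): R=RRRR U=WBWB F=GWGW D=YGYG B=YBYB
After move 2 (R'): R=RRRR U=WYWY F=GBGB D=YWYW B=GBGB
After move 3 (F'): F=BBGG U=WYRR R=WRYR D=OOYW L=OYOW
After move 4 (U'): U=YRWR F=OYGG R=BBYR B=WRGB L=GBOW
After move 5 (R): R=YBRB U=YYWG F=OOGW D=OGYW B=RRRB
After move 6 (F'): F=OWOG U=YYYR R=GBOB D=BWYW L=GGOW
After move 7 (U'): U=YRYY F=GGOG R=OWOB B=GBRB L=RROW
Query: R face = OWOB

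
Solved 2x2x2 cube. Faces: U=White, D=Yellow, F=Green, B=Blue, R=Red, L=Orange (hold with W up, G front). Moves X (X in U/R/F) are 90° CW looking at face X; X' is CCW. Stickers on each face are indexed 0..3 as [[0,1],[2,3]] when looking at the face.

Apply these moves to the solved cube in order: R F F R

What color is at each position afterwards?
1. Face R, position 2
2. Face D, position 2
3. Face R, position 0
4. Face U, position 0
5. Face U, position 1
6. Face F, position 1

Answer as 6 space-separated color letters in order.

Answer: R Y O W G W

Derivation:
After move 1 (R): R=RRRR U=WGWG F=GYGY D=YBYB B=WBWB
After move 2 (F): F=GGYY U=WGOO R=WRGR D=RRYB L=OYOB
After move 3 (F): F=YGYG U=WGBY R=OROR D=GWYB L=OROR
After move 4 (R): R=OORR U=WGBG F=YWYB D=GWYW B=YBGB
Query 1: R[2] = R
Query 2: D[2] = Y
Query 3: R[0] = O
Query 4: U[0] = W
Query 5: U[1] = G
Query 6: F[1] = W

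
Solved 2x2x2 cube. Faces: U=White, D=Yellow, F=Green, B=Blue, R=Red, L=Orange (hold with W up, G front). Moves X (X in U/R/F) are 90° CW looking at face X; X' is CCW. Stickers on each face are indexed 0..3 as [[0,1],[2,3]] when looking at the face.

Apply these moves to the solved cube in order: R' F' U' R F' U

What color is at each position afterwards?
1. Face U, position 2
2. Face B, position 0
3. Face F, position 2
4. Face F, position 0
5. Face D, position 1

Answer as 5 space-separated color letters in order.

After move 1 (R'): R=RRRR U=WBWB F=GWGW D=YGYG B=YBYB
After move 2 (F'): F=WWGG U=WBRR R=GRYR D=OOYG L=OBOW
After move 3 (U'): U=BRWR F=OBGG R=WWYR B=GRYB L=YBOW
After move 4 (R): R=YWRW U=BBWG F=OOGG D=OYYG B=RRRB
After move 5 (F'): F=OGOG U=BBYR R=YWOW D=BWYG L=YGOW
After move 6 (U): U=YBRB F=YWOG R=RROW B=YGRB L=OGOW
Query 1: U[2] = R
Query 2: B[0] = Y
Query 3: F[2] = O
Query 4: F[0] = Y
Query 5: D[1] = W

Answer: R Y O Y W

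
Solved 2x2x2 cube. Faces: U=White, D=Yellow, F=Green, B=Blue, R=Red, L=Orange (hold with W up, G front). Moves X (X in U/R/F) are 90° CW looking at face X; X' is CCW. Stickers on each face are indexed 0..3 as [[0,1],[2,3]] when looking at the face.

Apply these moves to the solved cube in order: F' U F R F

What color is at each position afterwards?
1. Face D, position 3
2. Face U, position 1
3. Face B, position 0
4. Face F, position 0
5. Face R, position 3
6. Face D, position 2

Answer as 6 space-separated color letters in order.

After move 1 (F'): F=GGGG U=WWRR R=YRYR D=OOYY L=OWOW
After move 2 (U): U=RWRW F=YRGG R=BBYR B=OWBB L=GGOW
After move 3 (F): F=GYGR U=RWWG R=RBWR D=YBYY L=GOOO
After move 4 (R): R=WRRB U=RYWR F=GBGY D=YBYO B=GWWB
After move 5 (F): F=GGYB U=RYOO R=WRRB D=RWYO L=GYOB
Query 1: D[3] = O
Query 2: U[1] = Y
Query 3: B[0] = G
Query 4: F[0] = G
Query 5: R[3] = B
Query 6: D[2] = Y

Answer: O Y G G B Y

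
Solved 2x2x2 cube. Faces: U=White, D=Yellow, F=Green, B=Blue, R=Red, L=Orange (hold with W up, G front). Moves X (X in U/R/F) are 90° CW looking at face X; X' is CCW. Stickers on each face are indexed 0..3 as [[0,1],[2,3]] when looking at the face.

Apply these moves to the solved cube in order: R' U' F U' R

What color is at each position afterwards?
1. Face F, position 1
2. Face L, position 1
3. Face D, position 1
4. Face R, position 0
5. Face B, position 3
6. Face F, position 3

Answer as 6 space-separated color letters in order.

Answer: G R Y W B G

Derivation:
After move 1 (R'): R=RRRR U=WBWB F=GWGW D=YGYG B=YBYB
After move 2 (U'): U=BBWW F=OOGW R=GWRR B=RRYB L=YBOO
After move 3 (F): F=GOWO U=BBOB R=WWWR D=RGYG L=YYOG
After move 4 (U'): U=BBBO F=YYWO R=GOWR B=WWYB L=RROG
After move 5 (R): R=WGRO U=BYBO F=YGWG D=RYYW B=OWBB
Query 1: F[1] = G
Query 2: L[1] = R
Query 3: D[1] = Y
Query 4: R[0] = W
Query 5: B[3] = B
Query 6: F[3] = G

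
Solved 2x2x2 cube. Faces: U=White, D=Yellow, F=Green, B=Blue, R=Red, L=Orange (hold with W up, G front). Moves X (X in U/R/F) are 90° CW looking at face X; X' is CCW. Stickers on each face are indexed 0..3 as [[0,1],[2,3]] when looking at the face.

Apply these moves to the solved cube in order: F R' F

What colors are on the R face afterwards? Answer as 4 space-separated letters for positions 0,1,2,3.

Answer: O R B W

Derivation:
After move 1 (F): F=GGGG U=WWOO R=WRWR D=RRYY L=OYOY
After move 2 (R'): R=RRWW U=WBOB F=GWGO D=RGYG B=YBRB
After move 3 (F): F=GGOW U=WBYY R=ORBW D=WRYG L=OROG
Query: R face = ORBW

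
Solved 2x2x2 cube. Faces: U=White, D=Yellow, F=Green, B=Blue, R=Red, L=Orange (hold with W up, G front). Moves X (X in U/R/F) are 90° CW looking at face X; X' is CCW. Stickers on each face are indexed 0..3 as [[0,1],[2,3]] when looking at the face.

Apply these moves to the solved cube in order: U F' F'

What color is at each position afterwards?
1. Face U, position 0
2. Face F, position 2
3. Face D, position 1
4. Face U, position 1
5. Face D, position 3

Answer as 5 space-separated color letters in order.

Answer: W R W W Y

Derivation:
After move 1 (U): U=WWWW F=RRGG R=BBRR B=OOBB L=GGOO
After move 2 (F'): F=RGRG U=WWBR R=YBYR D=GOYY L=GWOW
After move 3 (F'): F=GGRR U=WWYY R=OBGR D=WWYY L=GROB
Query 1: U[0] = W
Query 2: F[2] = R
Query 3: D[1] = W
Query 4: U[1] = W
Query 5: D[3] = Y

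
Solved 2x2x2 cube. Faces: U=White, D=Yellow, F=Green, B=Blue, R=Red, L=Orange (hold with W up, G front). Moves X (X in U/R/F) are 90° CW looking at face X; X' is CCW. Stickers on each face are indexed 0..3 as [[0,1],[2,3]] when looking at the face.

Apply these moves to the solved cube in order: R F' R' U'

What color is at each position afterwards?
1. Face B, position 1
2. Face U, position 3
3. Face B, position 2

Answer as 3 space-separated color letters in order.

Answer: R R O

Derivation:
After move 1 (R): R=RRRR U=WGWG F=GYGY D=YBYB B=WBWB
After move 2 (F'): F=YYGG U=WGRR R=BRYR D=OOYB L=OGOW
After move 3 (R'): R=RRBY U=WWRW F=YGGR D=OYYG B=BBOB
After move 4 (U'): U=WWWR F=OGGR R=YGBY B=RROB L=BBOW
Query 1: B[1] = R
Query 2: U[3] = R
Query 3: B[2] = O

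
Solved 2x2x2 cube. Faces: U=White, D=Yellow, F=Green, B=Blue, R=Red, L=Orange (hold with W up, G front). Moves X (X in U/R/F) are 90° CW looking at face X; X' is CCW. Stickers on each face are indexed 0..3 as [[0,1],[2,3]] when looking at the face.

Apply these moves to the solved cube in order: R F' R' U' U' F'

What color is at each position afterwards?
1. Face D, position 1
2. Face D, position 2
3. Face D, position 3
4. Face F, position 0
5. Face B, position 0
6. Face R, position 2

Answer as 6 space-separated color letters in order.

After move 1 (R): R=RRRR U=WGWG F=GYGY D=YBYB B=WBWB
After move 2 (F'): F=YYGG U=WGRR R=BRYR D=OOYB L=OGOW
After move 3 (R'): R=RRBY U=WWRW F=YGGR D=OYYG B=BBOB
After move 4 (U'): U=WWWR F=OGGR R=YGBY B=RROB L=BBOW
After move 5 (U'): U=WRWW F=BBGR R=OGBY B=YGOB L=RROW
After move 6 (F'): F=BRBG U=WROB R=YGOY D=RWYG L=RWOW
Query 1: D[1] = W
Query 2: D[2] = Y
Query 3: D[3] = G
Query 4: F[0] = B
Query 5: B[0] = Y
Query 6: R[2] = O

Answer: W Y G B Y O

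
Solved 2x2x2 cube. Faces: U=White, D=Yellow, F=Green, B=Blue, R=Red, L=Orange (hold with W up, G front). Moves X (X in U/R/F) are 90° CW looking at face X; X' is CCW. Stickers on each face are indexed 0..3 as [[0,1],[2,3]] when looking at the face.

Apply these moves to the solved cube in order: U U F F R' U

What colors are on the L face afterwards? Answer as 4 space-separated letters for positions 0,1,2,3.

After move 1 (U): U=WWWW F=RRGG R=BBRR B=OOBB L=GGOO
After move 2 (U): U=WWWW F=BBGG R=OORR B=GGBB L=RROO
After move 3 (F): F=GBGB U=WWOR R=WOWR D=ROYY L=RYOY
After move 4 (F): F=GGBB U=WWYY R=OORR D=WWYY L=RROO
After move 5 (R'): R=OROR U=WBYG F=GWBY D=WGYB B=YGWB
After move 6 (U): U=YWGB F=ORBY R=YGOR B=RRWB L=GWOO
Query: L face = GWOO

Answer: G W O O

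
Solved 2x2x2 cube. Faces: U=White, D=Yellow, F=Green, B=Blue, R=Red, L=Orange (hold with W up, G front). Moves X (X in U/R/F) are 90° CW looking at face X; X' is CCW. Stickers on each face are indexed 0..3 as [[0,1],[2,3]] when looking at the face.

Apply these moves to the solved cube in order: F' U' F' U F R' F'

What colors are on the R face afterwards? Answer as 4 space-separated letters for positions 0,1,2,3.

Answer: O R O R

Derivation:
After move 1 (F'): F=GGGG U=WWRR R=YRYR D=OOYY L=OWOW
After move 2 (U'): U=WRWR F=OWGG R=GGYR B=YRBB L=BBOW
After move 3 (F'): F=WGOG U=WRGY R=OGOR D=BWYY L=BROW
After move 4 (U): U=GWYR F=OGOG R=YROR B=BRBB L=WGOW
After move 5 (F): F=OOGG U=GWWG R=YRRR D=OYYY L=WBOW
After move 6 (R'): R=RRYR U=GBWB F=OWGG D=OOYG B=YRYB
After move 7 (F'): F=WGOG U=GBRY R=OROR D=BWYG L=WBOW
Query: R face = OROR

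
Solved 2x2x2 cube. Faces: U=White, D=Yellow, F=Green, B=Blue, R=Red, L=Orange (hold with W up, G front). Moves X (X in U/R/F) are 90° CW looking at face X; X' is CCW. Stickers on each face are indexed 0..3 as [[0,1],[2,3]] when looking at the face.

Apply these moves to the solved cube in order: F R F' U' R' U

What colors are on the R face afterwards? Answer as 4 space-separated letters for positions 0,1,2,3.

Answer: B W R R

Derivation:
After move 1 (F): F=GGGG U=WWOO R=WRWR D=RRYY L=OYOY
After move 2 (R): R=WWRR U=WGOG F=GRGY D=RBYB B=OBWB
After move 3 (F'): F=RYGG U=WGWR R=BWRR D=YYYB L=OGOO
After move 4 (U'): U=GRWW F=OGGG R=RYRR B=BWWB L=OBOO
After move 5 (R'): R=YRRR U=GWWB F=ORGW D=YGYG B=BWYB
After move 6 (U): U=WGBW F=YRGW R=BWRR B=OBYB L=OROO
Query: R face = BWRR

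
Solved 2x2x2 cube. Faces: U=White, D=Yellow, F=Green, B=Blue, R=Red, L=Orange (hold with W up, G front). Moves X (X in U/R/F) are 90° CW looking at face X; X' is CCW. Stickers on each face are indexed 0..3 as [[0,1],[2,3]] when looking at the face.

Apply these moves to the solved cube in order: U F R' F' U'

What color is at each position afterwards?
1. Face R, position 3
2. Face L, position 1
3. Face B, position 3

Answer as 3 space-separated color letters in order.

After move 1 (U): U=WWWW F=RRGG R=BBRR B=OOBB L=GGOO
After move 2 (F): F=GRGR U=WWOG R=WBWR D=RBYY L=GYOY
After move 3 (R'): R=BRWW U=WBOO F=GWGG D=RRYR B=YOBB
After move 4 (F'): F=WGGG U=WBBW R=RRRW D=YYYR L=GOOO
After move 5 (U'): U=BWWB F=GOGG R=WGRW B=RRBB L=YOOO
Query 1: R[3] = W
Query 2: L[1] = O
Query 3: B[3] = B

Answer: W O B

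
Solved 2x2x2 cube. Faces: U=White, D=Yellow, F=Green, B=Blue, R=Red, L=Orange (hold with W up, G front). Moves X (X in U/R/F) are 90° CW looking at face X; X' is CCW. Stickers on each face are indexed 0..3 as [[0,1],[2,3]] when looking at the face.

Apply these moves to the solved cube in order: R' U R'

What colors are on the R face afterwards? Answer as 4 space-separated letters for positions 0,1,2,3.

After move 1 (R'): R=RRRR U=WBWB F=GWGW D=YGYG B=YBYB
After move 2 (U): U=WWBB F=RRGW R=YBRR B=OOYB L=GWOO
After move 3 (R'): R=BRYR U=WYBO F=RWGB D=YRYW B=GOGB
Query: R face = BRYR

Answer: B R Y R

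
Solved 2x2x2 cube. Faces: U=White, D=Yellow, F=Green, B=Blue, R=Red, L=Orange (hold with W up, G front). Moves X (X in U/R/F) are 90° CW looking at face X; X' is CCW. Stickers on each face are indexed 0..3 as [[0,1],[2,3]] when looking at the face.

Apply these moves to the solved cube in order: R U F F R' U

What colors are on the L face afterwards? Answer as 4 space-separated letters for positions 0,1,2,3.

Answer: Y W O W

Derivation:
After move 1 (R): R=RRRR U=WGWG F=GYGY D=YBYB B=WBWB
After move 2 (U): U=WWGG F=RRGY R=WBRR B=OOWB L=GYOO
After move 3 (F): F=GRYR U=WWOY R=GBGR D=RWYB L=GYOB
After move 4 (F): F=YGRR U=WWBY R=OBYR D=GGYB L=GROW
After move 5 (R'): R=BROY U=WWBO F=YWRY D=GGYR B=BOGB
After move 6 (U): U=BWOW F=BRRY R=BOOY B=GRGB L=YWOW
Query: L face = YWOW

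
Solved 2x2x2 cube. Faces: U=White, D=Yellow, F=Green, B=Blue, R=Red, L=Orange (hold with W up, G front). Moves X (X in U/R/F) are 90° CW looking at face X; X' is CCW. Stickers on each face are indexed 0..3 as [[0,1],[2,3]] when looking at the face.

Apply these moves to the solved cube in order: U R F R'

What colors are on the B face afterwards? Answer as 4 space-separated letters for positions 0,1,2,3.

Answer: O O R B

Derivation:
After move 1 (U): U=WWWW F=RRGG R=BBRR B=OOBB L=GGOO
After move 2 (R): R=RBRB U=WRWG F=RYGY D=YBYO B=WOWB
After move 3 (F): F=GRYY U=WROG R=WBGB D=RRYO L=GYOB
After move 4 (R'): R=BBWG U=WWOW F=GRYG D=RRYY B=OORB
Query: B face = OORB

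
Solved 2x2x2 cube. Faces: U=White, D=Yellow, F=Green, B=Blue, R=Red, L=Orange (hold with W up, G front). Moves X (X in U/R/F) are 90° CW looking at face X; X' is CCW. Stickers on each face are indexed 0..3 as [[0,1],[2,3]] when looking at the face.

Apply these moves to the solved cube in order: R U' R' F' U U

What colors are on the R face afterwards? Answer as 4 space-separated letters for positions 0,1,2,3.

Answer: W R Y R

Derivation:
After move 1 (R): R=RRRR U=WGWG F=GYGY D=YBYB B=WBWB
After move 2 (U'): U=GGWW F=OOGY R=GYRR B=RRWB L=WBOO
After move 3 (R'): R=YRGR U=GWWR F=OGGW D=YOYY B=BRBB
After move 4 (F'): F=GWOG U=GWYG R=ORYR D=BOYY L=WROW
After move 5 (U): U=YGGW F=OROG R=BRYR B=WRBB L=GWOW
After move 6 (U): U=GYWG F=BROG R=WRYR B=GWBB L=OROW
Query: R face = WRYR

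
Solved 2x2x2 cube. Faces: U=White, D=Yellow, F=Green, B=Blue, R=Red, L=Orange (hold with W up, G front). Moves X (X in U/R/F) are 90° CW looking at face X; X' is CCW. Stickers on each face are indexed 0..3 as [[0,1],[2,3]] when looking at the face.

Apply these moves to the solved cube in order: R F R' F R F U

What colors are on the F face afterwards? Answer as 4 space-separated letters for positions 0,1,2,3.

Answer: B O Y R

Derivation:
After move 1 (R): R=RRRR U=WGWG F=GYGY D=YBYB B=WBWB
After move 2 (F): F=GGYY U=WGOO R=WRGR D=RRYB L=OYOB
After move 3 (R'): R=RRWG U=WWOW F=GGYO D=RGYY B=BBRB
After move 4 (F): F=YGOG U=WWBY R=ORWG D=WRYY L=OROG
After move 5 (R): R=WOGR U=WGBG F=YROY D=WRYB B=YBWB
After move 6 (F): F=OYYR U=WGGR R=BOGR D=GWYB L=OWOR
After move 7 (U): U=GWRG F=BOYR R=YBGR B=OWWB L=OYOR
Query: F face = BOYR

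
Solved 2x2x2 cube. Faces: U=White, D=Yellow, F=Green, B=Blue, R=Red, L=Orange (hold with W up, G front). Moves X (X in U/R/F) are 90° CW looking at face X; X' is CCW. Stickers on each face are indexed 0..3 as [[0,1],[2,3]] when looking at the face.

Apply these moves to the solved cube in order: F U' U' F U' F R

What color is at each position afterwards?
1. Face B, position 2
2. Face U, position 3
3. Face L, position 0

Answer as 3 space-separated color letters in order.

After move 1 (F): F=GGGG U=WWOO R=WRWR D=RRYY L=OYOY
After move 2 (U'): U=WOWO F=OYGG R=GGWR B=WRBB L=BBOY
After move 3 (U'): U=OOWW F=BBGG R=OYWR B=GGBB L=WROY
After move 4 (F): F=GBGB U=OOYR R=WYWR D=WOYY L=WROR
After move 5 (U'): U=OROY F=WRGB R=GBWR B=WYBB L=GGOR
After move 6 (F): F=GWBR U=ORRG R=OBYR D=WGYY L=GWOO
After move 7 (R): R=YORB U=OWRR F=GGBY D=WBYW B=GYRB
Query 1: B[2] = R
Query 2: U[3] = R
Query 3: L[0] = G

Answer: R R G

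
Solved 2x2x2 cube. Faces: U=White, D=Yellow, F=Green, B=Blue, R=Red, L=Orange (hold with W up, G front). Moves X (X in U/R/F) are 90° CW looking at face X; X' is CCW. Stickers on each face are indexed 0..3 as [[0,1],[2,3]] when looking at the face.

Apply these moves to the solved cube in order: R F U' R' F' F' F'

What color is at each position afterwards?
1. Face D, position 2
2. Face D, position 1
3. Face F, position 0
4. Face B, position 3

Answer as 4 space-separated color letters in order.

After move 1 (R): R=RRRR U=WGWG F=GYGY D=YBYB B=WBWB
After move 2 (F): F=GGYY U=WGOO R=WRGR D=RRYB L=OYOB
After move 3 (U'): U=GOWO F=OYYY R=GGGR B=WRWB L=WBOB
After move 4 (R'): R=GRGG U=GWWW F=OOYO D=RYYY B=BRRB
After move 5 (F'): F=OOOY U=GWGG R=YRRG D=BBYY L=WWOW
After move 6 (F'): F=OYOO U=GWYR R=BRBG D=WWYY L=WGOG
After move 7 (F'): F=YOOO U=GWBB R=WRWG D=GGYY L=WROY
Query 1: D[2] = Y
Query 2: D[1] = G
Query 3: F[0] = Y
Query 4: B[3] = B

Answer: Y G Y B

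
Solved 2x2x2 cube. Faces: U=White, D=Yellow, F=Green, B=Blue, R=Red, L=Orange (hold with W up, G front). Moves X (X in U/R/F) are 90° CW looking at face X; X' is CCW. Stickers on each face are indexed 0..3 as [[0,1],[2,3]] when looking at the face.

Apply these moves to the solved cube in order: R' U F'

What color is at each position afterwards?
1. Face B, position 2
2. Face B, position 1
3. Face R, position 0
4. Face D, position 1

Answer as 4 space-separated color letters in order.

Answer: Y O G O

Derivation:
After move 1 (R'): R=RRRR U=WBWB F=GWGW D=YGYG B=YBYB
After move 2 (U): U=WWBB F=RRGW R=YBRR B=OOYB L=GWOO
After move 3 (F'): F=RWRG U=WWYR R=GBYR D=WOYG L=GBOB
Query 1: B[2] = Y
Query 2: B[1] = O
Query 3: R[0] = G
Query 4: D[1] = O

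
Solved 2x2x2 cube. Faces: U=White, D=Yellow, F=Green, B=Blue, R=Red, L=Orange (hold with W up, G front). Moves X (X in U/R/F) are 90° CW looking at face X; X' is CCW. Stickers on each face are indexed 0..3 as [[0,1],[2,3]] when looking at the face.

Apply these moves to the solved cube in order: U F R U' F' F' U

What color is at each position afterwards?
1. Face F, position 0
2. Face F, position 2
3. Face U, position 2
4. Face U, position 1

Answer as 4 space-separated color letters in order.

After move 1 (U): U=WWWW F=RRGG R=BBRR B=OOBB L=GGOO
After move 2 (F): F=GRGR U=WWOG R=WBWR D=RBYY L=GYOY
After move 3 (R): R=WWRB U=WROR F=GBGY D=RBYO B=GOWB
After move 4 (U'): U=RRWO F=GYGY R=GBRB B=WWWB L=GOOY
After move 5 (F'): F=YYGG U=RRGR R=BBRB D=OYYO L=GOOW
After move 6 (F'): F=YGYG U=RRBR R=YBOB D=OWYO L=GROG
After move 7 (U): U=BRRR F=YBYG R=WWOB B=GRWB L=YGOG
Query 1: F[0] = Y
Query 2: F[2] = Y
Query 3: U[2] = R
Query 4: U[1] = R

Answer: Y Y R R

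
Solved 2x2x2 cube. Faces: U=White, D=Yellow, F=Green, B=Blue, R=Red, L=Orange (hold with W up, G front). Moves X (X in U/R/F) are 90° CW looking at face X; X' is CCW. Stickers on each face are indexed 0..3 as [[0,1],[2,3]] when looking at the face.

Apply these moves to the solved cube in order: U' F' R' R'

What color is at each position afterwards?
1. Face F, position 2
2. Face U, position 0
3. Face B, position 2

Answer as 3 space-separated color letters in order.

After move 1 (U'): U=WWWW F=OOGG R=GGRR B=RRBB L=BBOO
After move 2 (F'): F=OGOG U=WWGR R=YGYR D=BOYY L=BWOW
After move 3 (R'): R=GRYY U=WBGR F=OWOR D=BGYG B=YROB
After move 4 (R'): R=RYGY U=WOGY F=OBOR D=BWYR B=GRGB
Query 1: F[2] = O
Query 2: U[0] = W
Query 3: B[2] = G

Answer: O W G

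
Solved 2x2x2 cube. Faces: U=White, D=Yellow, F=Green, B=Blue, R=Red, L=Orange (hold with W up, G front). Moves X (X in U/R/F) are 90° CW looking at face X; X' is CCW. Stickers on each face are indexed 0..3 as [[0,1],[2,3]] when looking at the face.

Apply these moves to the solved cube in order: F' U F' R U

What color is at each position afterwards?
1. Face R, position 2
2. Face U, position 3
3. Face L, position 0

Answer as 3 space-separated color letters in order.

Answer: R G R

Derivation:
After move 1 (F'): F=GGGG U=WWRR R=YRYR D=OOYY L=OWOW
After move 2 (U): U=RWRW F=YRGG R=BBYR B=OWBB L=GGOW
After move 3 (F'): F=RGYG U=RWBY R=OBOR D=GWYY L=GWOR
After move 4 (R): R=OORB U=RGBG F=RWYY D=GBYO B=YWWB
After move 5 (U): U=BRGG F=OOYY R=YWRB B=GWWB L=RWOR
Query 1: R[2] = R
Query 2: U[3] = G
Query 3: L[0] = R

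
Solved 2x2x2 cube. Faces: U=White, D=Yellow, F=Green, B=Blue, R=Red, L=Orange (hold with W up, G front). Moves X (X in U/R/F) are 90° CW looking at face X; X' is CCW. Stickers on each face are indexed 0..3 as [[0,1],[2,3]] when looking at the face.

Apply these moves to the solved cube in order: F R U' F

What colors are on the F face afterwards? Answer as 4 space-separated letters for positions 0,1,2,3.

Answer: G O Y Y

Derivation:
After move 1 (F): F=GGGG U=WWOO R=WRWR D=RRYY L=OYOY
After move 2 (R): R=WWRR U=WGOG F=GRGY D=RBYB B=OBWB
After move 3 (U'): U=GGWO F=OYGY R=GRRR B=WWWB L=OBOY
After move 4 (F): F=GOYY U=GGYB R=WROR D=RGYB L=OROB
Query: F face = GOYY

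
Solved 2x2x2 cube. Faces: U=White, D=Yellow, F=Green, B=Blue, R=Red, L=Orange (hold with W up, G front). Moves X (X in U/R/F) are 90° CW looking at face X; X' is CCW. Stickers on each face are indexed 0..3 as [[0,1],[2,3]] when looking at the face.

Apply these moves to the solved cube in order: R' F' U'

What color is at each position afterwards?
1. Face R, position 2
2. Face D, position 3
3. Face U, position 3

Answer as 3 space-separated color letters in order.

After move 1 (R'): R=RRRR U=WBWB F=GWGW D=YGYG B=YBYB
After move 2 (F'): F=WWGG U=WBRR R=GRYR D=OOYG L=OBOW
After move 3 (U'): U=BRWR F=OBGG R=WWYR B=GRYB L=YBOW
Query 1: R[2] = Y
Query 2: D[3] = G
Query 3: U[3] = R

Answer: Y G R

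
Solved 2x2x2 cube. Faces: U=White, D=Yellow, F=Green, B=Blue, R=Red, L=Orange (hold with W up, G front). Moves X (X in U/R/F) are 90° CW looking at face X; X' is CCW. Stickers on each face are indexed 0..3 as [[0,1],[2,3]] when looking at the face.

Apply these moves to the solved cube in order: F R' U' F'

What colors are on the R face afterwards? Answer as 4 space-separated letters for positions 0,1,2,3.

After move 1 (F): F=GGGG U=WWOO R=WRWR D=RRYY L=OYOY
After move 2 (R'): R=RRWW U=WBOB F=GWGO D=RGYG B=YBRB
After move 3 (U'): U=BBWO F=OYGO R=GWWW B=RRRB L=YBOY
After move 4 (F'): F=YOOG U=BBGW R=GWRW D=BYYG L=YOOW
Query: R face = GWRW

Answer: G W R W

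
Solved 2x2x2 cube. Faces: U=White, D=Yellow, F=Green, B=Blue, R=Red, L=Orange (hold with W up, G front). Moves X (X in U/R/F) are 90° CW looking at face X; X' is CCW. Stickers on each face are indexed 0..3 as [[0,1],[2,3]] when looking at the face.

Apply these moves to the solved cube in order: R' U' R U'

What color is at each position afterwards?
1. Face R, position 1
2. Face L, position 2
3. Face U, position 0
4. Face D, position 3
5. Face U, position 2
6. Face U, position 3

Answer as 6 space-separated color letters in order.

Answer: G O O R B W

Derivation:
After move 1 (R'): R=RRRR U=WBWB F=GWGW D=YGYG B=YBYB
After move 2 (U'): U=BBWW F=OOGW R=GWRR B=RRYB L=YBOO
After move 3 (R): R=RGRW U=BOWW F=OGGG D=YYYR B=WRBB
After move 4 (U'): U=OWBW F=YBGG R=OGRW B=RGBB L=WROO
Query 1: R[1] = G
Query 2: L[2] = O
Query 3: U[0] = O
Query 4: D[3] = R
Query 5: U[2] = B
Query 6: U[3] = W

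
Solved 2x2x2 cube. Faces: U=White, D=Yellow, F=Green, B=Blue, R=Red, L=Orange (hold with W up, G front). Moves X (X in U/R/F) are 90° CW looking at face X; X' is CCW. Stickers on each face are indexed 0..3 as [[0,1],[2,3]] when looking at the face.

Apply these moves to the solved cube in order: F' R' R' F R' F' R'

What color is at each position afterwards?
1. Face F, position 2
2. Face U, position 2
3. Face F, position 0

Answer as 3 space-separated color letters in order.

Answer: G Y O

Derivation:
After move 1 (F'): F=GGGG U=WWRR R=YRYR D=OOYY L=OWOW
After move 2 (R'): R=RRYY U=WBRB F=GWGR D=OGYG B=YBOB
After move 3 (R'): R=RYRY U=WORY F=GBGB D=OWYR B=GBGB
After move 4 (F): F=GGBB U=WOWW R=RYYY D=RRYR L=OOOW
After move 5 (R'): R=YYRY U=WGWG F=GOBW D=RGYB B=RBRB
After move 6 (F'): F=OWGB U=WGYR R=GYRY D=OWYB L=OGOW
After move 7 (R'): R=YYGR U=WRYR F=OGGR D=OWYB B=BBWB
Query 1: F[2] = G
Query 2: U[2] = Y
Query 3: F[0] = O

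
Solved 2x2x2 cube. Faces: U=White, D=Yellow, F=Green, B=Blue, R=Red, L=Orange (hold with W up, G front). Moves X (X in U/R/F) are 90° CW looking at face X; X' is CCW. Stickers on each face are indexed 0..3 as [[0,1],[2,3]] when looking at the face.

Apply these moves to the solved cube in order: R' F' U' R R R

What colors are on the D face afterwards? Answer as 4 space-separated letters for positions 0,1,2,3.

After move 1 (R'): R=RRRR U=WBWB F=GWGW D=YGYG B=YBYB
After move 2 (F'): F=WWGG U=WBRR R=GRYR D=OOYG L=OBOW
After move 3 (U'): U=BRWR F=OBGG R=WWYR B=GRYB L=YBOW
After move 4 (R): R=YWRW U=BBWG F=OOGG D=OYYG B=RRRB
After move 5 (R): R=RYWW U=BOWG F=OYGG D=ORYR B=GRBB
After move 6 (R): R=WRWY U=BYWG F=ORGR D=OBYG B=GROB
Query: D face = OBYG

Answer: O B Y G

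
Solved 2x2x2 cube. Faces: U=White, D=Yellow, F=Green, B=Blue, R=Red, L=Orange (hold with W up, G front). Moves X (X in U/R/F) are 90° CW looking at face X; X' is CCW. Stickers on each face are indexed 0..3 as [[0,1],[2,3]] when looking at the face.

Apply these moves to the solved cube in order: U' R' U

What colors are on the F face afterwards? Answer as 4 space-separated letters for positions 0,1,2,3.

After move 1 (U'): U=WWWW F=OOGG R=GGRR B=RRBB L=BBOO
After move 2 (R'): R=GRGR U=WBWR F=OWGW D=YOYG B=YRYB
After move 3 (U): U=WWRB F=GRGW R=YRGR B=BBYB L=OWOO
Query: F face = GRGW

Answer: G R G W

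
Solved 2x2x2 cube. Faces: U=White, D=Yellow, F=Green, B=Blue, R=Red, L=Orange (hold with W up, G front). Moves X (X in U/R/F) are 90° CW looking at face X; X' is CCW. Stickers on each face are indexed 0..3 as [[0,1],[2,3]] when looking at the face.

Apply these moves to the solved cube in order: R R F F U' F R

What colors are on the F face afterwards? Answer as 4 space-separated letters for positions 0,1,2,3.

Answer: B B G W

Derivation:
After move 1 (R): R=RRRR U=WGWG F=GYGY D=YBYB B=WBWB
After move 2 (R): R=RRRR U=WYWY F=GBGB D=YWYW B=GBGB
After move 3 (F): F=GGBB U=WYOO R=WRYR D=RRYW L=OYOW
After move 4 (F): F=BGBG U=WYWY R=OROR D=YWYW L=OROR
After move 5 (U'): U=YYWW F=ORBG R=BGOR B=ORGB L=GBOR
After move 6 (F): F=BOGR U=YYRB R=WGWR D=OBYW L=GYOW
After move 7 (R): R=WWRG U=YORR F=BBGW D=OGYO B=BRYB
Query: F face = BBGW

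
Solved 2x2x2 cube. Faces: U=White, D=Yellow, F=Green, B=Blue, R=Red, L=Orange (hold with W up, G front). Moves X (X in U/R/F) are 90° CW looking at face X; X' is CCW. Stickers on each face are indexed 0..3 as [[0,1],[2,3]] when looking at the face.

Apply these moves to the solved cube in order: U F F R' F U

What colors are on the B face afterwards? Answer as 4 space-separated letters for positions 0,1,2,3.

After move 1 (U): U=WWWW F=RRGG R=BBRR B=OOBB L=GGOO
After move 2 (F): F=GRGR U=WWOG R=WBWR D=RBYY L=GYOY
After move 3 (F): F=GGRR U=WWYY R=OBGR D=WWYY L=GROB
After move 4 (R'): R=BROG U=WBYO F=GWRY D=WGYR B=YOWB
After move 5 (F): F=RGYW U=WBBR R=YROG D=OBYR L=GWOG
After move 6 (U): U=BWRB F=YRYW R=YOOG B=GWWB L=RGOG
Query: B face = GWWB

Answer: G W W B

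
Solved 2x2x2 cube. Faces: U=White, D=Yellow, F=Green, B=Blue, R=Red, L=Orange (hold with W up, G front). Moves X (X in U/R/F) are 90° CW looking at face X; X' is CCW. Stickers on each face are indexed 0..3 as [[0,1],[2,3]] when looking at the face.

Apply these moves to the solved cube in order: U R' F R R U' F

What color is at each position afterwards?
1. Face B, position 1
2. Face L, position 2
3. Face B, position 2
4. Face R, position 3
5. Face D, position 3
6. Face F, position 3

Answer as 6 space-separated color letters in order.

After move 1 (U): U=WWWW F=RRGG R=BBRR B=OOBB L=GGOO
After move 2 (R'): R=BRBR U=WBWO F=RWGW D=YRYG B=YOYB
After move 3 (F): F=GRWW U=WBOG R=WROR D=BBYG L=GYOR
After move 4 (R): R=OWRR U=WROW F=GBWG D=BYYY B=GOBB
After move 5 (R): R=RORW U=WBOG F=GYWY D=BBYG B=WORB
After move 6 (U'): U=BGWO F=GYWY R=GYRW B=RORB L=WOOR
After move 7 (F): F=WGYY U=BGRO R=WYOW D=RGYG L=WBOB
Query 1: B[1] = O
Query 2: L[2] = O
Query 3: B[2] = R
Query 4: R[3] = W
Query 5: D[3] = G
Query 6: F[3] = Y

Answer: O O R W G Y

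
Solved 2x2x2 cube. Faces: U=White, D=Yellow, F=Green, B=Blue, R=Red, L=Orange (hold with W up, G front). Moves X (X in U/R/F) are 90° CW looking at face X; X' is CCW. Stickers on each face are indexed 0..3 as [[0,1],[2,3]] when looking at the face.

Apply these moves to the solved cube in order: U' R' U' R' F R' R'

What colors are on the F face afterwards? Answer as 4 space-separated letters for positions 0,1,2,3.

After move 1 (U'): U=WWWW F=OOGG R=GGRR B=RRBB L=BBOO
After move 2 (R'): R=GRGR U=WBWR F=OWGW D=YOYG B=YRYB
After move 3 (U'): U=BRWW F=BBGW R=OWGR B=GRYB L=YROO
After move 4 (R'): R=WROG U=BYWG F=BRGW D=YBYW B=GROB
After move 5 (F): F=GBWR U=BYOR R=WRGG D=OWYW L=YYOB
After move 6 (R'): R=RGWG U=BOOG F=GYWR D=OBYR B=WRWB
After move 7 (R'): R=GGRW U=BWOW F=GOWG D=OYYR B=RRBB
Query: F face = GOWG

Answer: G O W G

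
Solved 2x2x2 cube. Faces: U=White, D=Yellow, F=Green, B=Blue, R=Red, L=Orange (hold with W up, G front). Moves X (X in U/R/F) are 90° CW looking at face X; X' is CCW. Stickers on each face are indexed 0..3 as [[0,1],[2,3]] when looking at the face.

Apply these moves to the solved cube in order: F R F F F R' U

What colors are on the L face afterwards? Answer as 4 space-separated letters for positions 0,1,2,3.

Answer: R G O O

Derivation:
After move 1 (F): F=GGGG U=WWOO R=WRWR D=RRYY L=OYOY
After move 2 (R): R=WWRR U=WGOG F=GRGY D=RBYB B=OBWB
After move 3 (F): F=GGYR U=WGYY R=OWGR D=RWYB L=OROB
After move 4 (F): F=YGRG U=WGBR R=YWYR D=GOYB L=OROW
After move 5 (F): F=RYGG U=WGWR R=BWRR D=YYYB L=OGOO
After move 6 (R'): R=WRBR U=WWWO F=RGGR D=YYYG B=BBYB
After move 7 (U): U=WWOW F=WRGR R=BBBR B=OGYB L=RGOO
Query: L face = RGOO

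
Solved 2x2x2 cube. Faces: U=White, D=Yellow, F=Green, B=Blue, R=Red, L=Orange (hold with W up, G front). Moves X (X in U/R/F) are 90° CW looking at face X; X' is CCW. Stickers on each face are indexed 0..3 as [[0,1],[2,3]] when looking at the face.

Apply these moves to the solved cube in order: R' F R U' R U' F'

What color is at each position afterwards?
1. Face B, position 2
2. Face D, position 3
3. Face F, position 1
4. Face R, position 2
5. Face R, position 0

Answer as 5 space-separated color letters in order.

Answer: W B Y R B

Derivation:
After move 1 (R'): R=RRRR U=WBWB F=GWGW D=YGYG B=YBYB
After move 2 (F): F=GGWW U=WBOO R=WRBR D=RRYG L=OYOG
After move 3 (R): R=BWRR U=WGOW F=GRWG D=RYYY B=OBBB
After move 4 (U'): U=GWWO F=OYWG R=GRRR B=BWBB L=OBOG
After move 5 (R): R=RGRR U=GYWG F=OYWY D=RBYB B=OWWB
After move 6 (U'): U=YGGW F=OBWY R=OYRR B=RGWB L=OWOG
After move 7 (F'): F=BYOW U=YGOR R=BYRR D=WGYB L=OWOG
Query 1: B[2] = W
Query 2: D[3] = B
Query 3: F[1] = Y
Query 4: R[2] = R
Query 5: R[0] = B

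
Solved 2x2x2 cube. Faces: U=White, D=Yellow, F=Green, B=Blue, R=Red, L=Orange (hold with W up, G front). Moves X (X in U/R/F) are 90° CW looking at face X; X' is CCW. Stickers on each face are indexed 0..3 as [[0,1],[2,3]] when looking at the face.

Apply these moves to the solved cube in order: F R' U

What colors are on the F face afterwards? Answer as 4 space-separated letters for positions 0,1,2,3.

After move 1 (F): F=GGGG U=WWOO R=WRWR D=RRYY L=OYOY
After move 2 (R'): R=RRWW U=WBOB F=GWGO D=RGYG B=YBRB
After move 3 (U): U=OWBB F=RRGO R=YBWW B=OYRB L=GWOY
Query: F face = RRGO

Answer: R R G O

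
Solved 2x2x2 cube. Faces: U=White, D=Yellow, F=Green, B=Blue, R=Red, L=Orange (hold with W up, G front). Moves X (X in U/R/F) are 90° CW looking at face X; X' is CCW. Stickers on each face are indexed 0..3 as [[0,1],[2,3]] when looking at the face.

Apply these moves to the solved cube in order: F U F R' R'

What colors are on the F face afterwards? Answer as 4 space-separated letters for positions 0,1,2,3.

After move 1 (F): F=GGGG U=WWOO R=WRWR D=RRYY L=OYOY
After move 2 (U): U=OWOW F=WRGG R=BBWR B=OYBB L=GGOY
After move 3 (F): F=GWGR U=OWYG R=OBWR D=WBYY L=GROR
After move 4 (R'): R=BROW U=OBYO F=GWGG D=WWYR B=YYBB
After move 5 (R'): R=RWBO U=OBYY F=GBGO D=WWYG B=RYWB
Query: F face = GBGO

Answer: G B G O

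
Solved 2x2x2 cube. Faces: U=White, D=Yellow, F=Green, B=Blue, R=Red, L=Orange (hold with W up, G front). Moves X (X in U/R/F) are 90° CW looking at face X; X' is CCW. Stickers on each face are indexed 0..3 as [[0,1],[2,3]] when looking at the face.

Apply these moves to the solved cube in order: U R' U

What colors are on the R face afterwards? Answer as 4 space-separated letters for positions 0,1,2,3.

After move 1 (U): U=WWWW F=RRGG R=BBRR B=OOBB L=GGOO
After move 2 (R'): R=BRBR U=WBWO F=RWGW D=YRYG B=YOYB
After move 3 (U): U=WWOB F=BRGW R=YOBR B=GGYB L=RWOO
Query: R face = YOBR

Answer: Y O B R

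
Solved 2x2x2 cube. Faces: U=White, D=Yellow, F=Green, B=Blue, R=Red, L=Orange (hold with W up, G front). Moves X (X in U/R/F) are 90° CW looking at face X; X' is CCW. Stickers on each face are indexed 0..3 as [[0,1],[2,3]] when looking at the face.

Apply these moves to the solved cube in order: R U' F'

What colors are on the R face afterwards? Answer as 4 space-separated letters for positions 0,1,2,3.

After move 1 (R): R=RRRR U=WGWG F=GYGY D=YBYB B=WBWB
After move 2 (U'): U=GGWW F=OOGY R=GYRR B=RRWB L=WBOO
After move 3 (F'): F=OYOG U=GGGR R=BYYR D=BOYB L=WWOW
Query: R face = BYYR

Answer: B Y Y R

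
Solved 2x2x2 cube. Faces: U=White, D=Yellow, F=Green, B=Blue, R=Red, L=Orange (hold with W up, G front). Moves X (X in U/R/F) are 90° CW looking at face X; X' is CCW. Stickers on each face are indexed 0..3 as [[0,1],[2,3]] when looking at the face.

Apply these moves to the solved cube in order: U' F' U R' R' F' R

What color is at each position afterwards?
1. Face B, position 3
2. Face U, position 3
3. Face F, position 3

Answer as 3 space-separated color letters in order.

Answer: B O W

Derivation:
After move 1 (U'): U=WWWW F=OOGG R=GGRR B=RRBB L=BBOO
After move 2 (F'): F=OGOG U=WWGR R=YGYR D=BOYY L=BWOW
After move 3 (U): U=GWRW F=YGOG R=RRYR B=BWBB L=OGOW
After move 4 (R'): R=RRRY U=GBRB F=YWOW D=BGYG B=YWOB
After move 5 (R'): R=RYRR U=GORY F=YBOB D=BWYW B=GWGB
After move 6 (F'): F=BBYO U=GORR R=WYBR D=GWYW L=OYOR
After move 7 (R): R=BWRY U=GBRO F=BWYW D=GGYG B=RWOB
Query 1: B[3] = B
Query 2: U[3] = O
Query 3: F[3] = W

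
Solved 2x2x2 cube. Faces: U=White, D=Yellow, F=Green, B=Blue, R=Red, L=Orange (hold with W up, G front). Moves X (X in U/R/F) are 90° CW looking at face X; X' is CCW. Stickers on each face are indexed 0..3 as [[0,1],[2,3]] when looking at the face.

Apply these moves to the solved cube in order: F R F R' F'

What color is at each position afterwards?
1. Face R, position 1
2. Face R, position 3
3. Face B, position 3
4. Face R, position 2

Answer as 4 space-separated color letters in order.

After move 1 (F): F=GGGG U=WWOO R=WRWR D=RRYY L=OYOY
After move 2 (R): R=WWRR U=WGOG F=GRGY D=RBYB B=OBWB
After move 3 (F): F=GGYR U=WGYY R=OWGR D=RWYB L=OROB
After move 4 (R'): R=WROG U=WWYO F=GGYY D=RGYR B=BBWB
After move 5 (F'): F=GYGY U=WWWO R=GRRG D=RBYR L=OOOY
Query 1: R[1] = R
Query 2: R[3] = G
Query 3: B[3] = B
Query 4: R[2] = R

Answer: R G B R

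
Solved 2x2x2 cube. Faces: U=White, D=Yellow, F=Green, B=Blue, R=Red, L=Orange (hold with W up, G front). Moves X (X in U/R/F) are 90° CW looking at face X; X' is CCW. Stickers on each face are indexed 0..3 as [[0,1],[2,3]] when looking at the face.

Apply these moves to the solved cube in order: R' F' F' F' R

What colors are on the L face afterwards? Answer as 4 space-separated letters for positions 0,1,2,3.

Answer: O Y O G

Derivation:
After move 1 (R'): R=RRRR U=WBWB F=GWGW D=YGYG B=YBYB
After move 2 (F'): F=WWGG U=WBRR R=GRYR D=OOYG L=OBOW
After move 3 (F'): F=WGWG U=WBGY R=OROR D=BWYG L=OROR
After move 4 (F'): F=GGWW U=WBOO R=WRBR D=RRYG L=OYOG
After move 5 (R): R=BWRR U=WGOW F=GRWG D=RYYY B=OBBB
Query: L face = OYOG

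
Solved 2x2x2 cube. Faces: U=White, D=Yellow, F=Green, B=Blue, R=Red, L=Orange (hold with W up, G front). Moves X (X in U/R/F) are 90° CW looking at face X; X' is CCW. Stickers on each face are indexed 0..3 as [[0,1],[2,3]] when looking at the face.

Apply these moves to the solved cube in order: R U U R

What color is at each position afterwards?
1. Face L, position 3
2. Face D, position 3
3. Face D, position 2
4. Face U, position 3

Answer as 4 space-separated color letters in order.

After move 1 (R): R=RRRR U=WGWG F=GYGY D=YBYB B=WBWB
After move 2 (U): U=WWGG F=RRGY R=WBRR B=OOWB L=GYOO
After move 3 (U): U=GWGW F=WBGY R=OORR B=GYWB L=RROO
After move 4 (R): R=RORO U=GBGY F=WBGB D=YWYG B=WYWB
Query 1: L[3] = O
Query 2: D[3] = G
Query 3: D[2] = Y
Query 4: U[3] = Y

Answer: O G Y Y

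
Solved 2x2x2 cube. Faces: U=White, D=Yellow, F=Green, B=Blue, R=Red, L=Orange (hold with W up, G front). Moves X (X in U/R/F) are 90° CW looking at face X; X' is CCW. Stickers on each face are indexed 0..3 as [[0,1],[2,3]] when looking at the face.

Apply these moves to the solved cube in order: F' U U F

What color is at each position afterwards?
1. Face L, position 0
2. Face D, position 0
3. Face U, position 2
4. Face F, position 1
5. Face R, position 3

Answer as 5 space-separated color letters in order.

After move 1 (F'): F=GGGG U=WWRR R=YRYR D=OOYY L=OWOW
After move 2 (U): U=RWRW F=YRGG R=BBYR B=OWBB L=GGOW
After move 3 (U): U=RRWW F=BBGG R=OWYR B=GGBB L=YROW
After move 4 (F): F=GBGB U=RRWR R=WWWR D=YOYY L=YOOO
Query 1: L[0] = Y
Query 2: D[0] = Y
Query 3: U[2] = W
Query 4: F[1] = B
Query 5: R[3] = R

Answer: Y Y W B R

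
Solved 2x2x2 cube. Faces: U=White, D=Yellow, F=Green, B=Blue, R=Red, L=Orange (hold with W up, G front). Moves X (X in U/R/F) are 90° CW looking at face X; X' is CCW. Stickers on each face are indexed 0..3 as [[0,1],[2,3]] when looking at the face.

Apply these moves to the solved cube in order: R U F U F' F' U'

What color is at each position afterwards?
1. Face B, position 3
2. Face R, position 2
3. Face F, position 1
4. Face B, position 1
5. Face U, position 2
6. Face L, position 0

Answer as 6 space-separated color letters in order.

After move 1 (R): R=RRRR U=WGWG F=GYGY D=YBYB B=WBWB
After move 2 (U): U=WWGG F=RRGY R=WBRR B=OOWB L=GYOO
After move 3 (F): F=GRYR U=WWOY R=GBGR D=RWYB L=GYOB
After move 4 (U): U=OWYW F=GBYR R=OOGR B=GYWB L=GROB
After move 5 (F'): F=BRGY U=OWOG R=WORR D=RBYB L=GWOY
After move 6 (F'): F=RYBG U=OWWR R=BORR D=WYYB L=GGOO
After move 7 (U'): U=WROW F=GGBG R=RYRR B=BOWB L=GYOO
Query 1: B[3] = B
Query 2: R[2] = R
Query 3: F[1] = G
Query 4: B[1] = O
Query 5: U[2] = O
Query 6: L[0] = G

Answer: B R G O O G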